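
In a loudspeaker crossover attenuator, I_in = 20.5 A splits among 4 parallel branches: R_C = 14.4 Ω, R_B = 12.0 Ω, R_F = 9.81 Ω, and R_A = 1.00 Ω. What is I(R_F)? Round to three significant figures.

I ≈ 1.67 A

Conductances: ΣG = 1/14.4 + 1/12.0 + 1/9.81 + 1/1.00 = 1.255 (1/Ω).
By the current-divider rule, I = I_in · G_k/ΣG = 20.5 × 0.08124 = 1.665 A.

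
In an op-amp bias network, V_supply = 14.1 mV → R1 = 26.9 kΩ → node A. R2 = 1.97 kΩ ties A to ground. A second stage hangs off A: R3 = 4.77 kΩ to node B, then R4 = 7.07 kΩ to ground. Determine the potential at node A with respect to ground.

Node A sees R2 in parallel with the series input of stage 2, R3 + R4 = 11.84 kΩ.
Effective lower resistance at A: R2 ‖ 11.84 = 1.689 kΩ.
V_A = 14.1 × 1.689/(26.9 + 1.689) = 0.8330 mV.

V_A ≈ 0.833 mV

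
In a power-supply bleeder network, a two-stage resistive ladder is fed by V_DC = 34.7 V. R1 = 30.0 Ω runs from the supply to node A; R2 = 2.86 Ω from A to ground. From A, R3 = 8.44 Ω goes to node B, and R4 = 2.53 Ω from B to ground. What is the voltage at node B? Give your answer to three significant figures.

The second stage (R3 + R4 = 10.97 Ω) loads node A in parallel with R2.
Effective lower resistance at A: R2 ‖ 10.97 = 2.269 Ω.
So V_A = 34.7 × 0.07030 = 2.439 V.
V_B = V_A × 0.2306 = 0.5626 V.

V_B ≈ 0.563 V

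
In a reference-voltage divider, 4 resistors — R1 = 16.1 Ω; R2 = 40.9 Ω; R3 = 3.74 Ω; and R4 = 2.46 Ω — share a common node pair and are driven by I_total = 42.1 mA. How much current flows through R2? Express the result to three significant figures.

I ≈ 1.35 mA

ΣG = 1/16.1 + 1/40.9 + 1/3.74 + 1/2.46 = 0.7604.
R2 takes the fraction G_k/ΣG = 0.02445/0.7604 = 0.03215, so I = 42.1 × 0.03215 = 1.354 mA.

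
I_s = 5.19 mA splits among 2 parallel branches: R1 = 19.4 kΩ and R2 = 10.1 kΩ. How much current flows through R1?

With just two branches, the current splits inversely with resistance.
I(R1) = 5.19 × 10.1/(19.4 + 10.1) = 5.19 × 0.3424 = 1.777 mA.

I ≈ 1.78 mA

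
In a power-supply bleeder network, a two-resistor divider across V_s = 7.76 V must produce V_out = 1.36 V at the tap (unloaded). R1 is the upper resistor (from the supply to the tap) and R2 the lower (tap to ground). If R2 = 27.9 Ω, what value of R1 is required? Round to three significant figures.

V_out/V_s = R2/(R1+R2) = 0.1753.
R1 = R2·(1/k − 1) = 27.9 × 4.706 = 131.3 Ω.

R1 ≈ 131 Ω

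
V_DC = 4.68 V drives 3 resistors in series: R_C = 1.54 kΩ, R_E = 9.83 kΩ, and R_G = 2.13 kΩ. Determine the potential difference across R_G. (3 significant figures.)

V ≈ 0.738 V

Total series resistance ΣR = 1.54 + 9.83 + 2.13 = 13.50 kΩ.
V = V_DC · R/ΣR = 4.68 × 0.1578 = 0.7384 V.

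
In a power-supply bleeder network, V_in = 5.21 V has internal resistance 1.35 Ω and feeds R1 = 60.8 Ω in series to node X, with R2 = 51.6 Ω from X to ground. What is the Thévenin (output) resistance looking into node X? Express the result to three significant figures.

R1' = 1.35 + 60.8 = 62.15 Ω (source resistance + R1).
Zeroing V_in shorts the top of R1' to ground, so R_th = R1' ‖ R2 = 28.19 Ω.

R_th ≈ 28.2 Ω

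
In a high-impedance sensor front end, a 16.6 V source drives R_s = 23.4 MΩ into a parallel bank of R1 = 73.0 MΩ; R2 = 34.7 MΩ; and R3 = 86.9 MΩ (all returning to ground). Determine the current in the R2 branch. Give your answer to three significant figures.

Combine the parallel branches: R_p = (1/73.0 + 1/34.7 + 1/86.9)⁻¹ = 18.51 MΩ.
Node voltage V_A = V_s · R_p/(R_s + R_p) = 16.6 × 0.4417 = 7.332 V.
I(R2) = V_A / R2 = 7.332/34.7 = 0.2113 µA.

I ≈ 0.211 µA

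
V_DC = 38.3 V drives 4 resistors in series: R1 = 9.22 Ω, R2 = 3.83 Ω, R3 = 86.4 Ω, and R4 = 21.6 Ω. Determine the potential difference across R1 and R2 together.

Series total: ΣR = 9.22 + 3.83 + 86.4 + 21.6 = 121.1 Ω.
R_{R1..R2} = 9.22 + 3.83 = 13.05 Ω.
Voltage divider: V = V_DC · (13.05 / 121.1) = 38.3 × 0.1078 = 4.129 V.

V ≈ 4.13 V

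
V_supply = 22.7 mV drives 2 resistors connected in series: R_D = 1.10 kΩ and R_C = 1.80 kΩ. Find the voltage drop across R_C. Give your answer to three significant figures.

V ≈ 14.1 mV

Series total: ΣR = 1.10 + 1.80 = 2.900 kΩ.
Voltage divider: V = V_supply · (1.800 / 2.900) = 22.7 × 0.6207 = 14.09 mV.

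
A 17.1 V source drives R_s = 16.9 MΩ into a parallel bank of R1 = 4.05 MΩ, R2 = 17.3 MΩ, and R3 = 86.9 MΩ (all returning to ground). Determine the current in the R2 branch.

I ≈ 0.156 µA

Equivalent of the parallel group: R_p = 3.162 MΩ.
V_A by voltage divider: V_A = 17.1 × 3.162/(16.9 + 3.162) = 2.695 V.
I(R2) = V_A / R2 = 2.695/17.3 = 0.1558 µA.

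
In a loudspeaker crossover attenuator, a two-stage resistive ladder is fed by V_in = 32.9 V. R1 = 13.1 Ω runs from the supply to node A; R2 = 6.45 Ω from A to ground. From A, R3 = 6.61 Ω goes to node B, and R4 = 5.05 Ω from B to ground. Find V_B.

The second stage (R3 + R4 = 11.66 Ω) loads node A in parallel with R2.
R2 ‖ (R3+R4) = 4.153 Ω.
First divider: V_A = V_in · 4.153/(13.1 + 4.153) = 7.919 V.
V_B = V_A × 0.4331 = 3.430 V.

V_B ≈ 3.43 V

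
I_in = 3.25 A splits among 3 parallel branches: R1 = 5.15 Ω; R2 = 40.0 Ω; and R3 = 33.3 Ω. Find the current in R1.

I ≈ 2.53 A

Conductances: ΣG = 1/5.15 + 1/40.0 + 1/33.3 = 0.2492 (1/Ω).
Current divider: I(R1) = I_in · G_k/ΣG = 3.25 × (0.1942/0.2492) = 3.25 × 0.7792 = 2.532 A.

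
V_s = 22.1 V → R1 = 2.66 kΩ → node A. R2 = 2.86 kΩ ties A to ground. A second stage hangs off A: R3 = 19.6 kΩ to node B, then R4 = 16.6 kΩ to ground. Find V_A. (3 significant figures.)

Looking into the second stage from A: R3 + R4 = 36.20 kΩ appears in parallel with R2.
Effective lower resistance at A: R2 ‖ 36.20 = 2.651 kΩ.
First divider: V_A = V_s · 2.651/(2.66 + 2.651) = 11.03 V.

V_A ≈ 11.0 V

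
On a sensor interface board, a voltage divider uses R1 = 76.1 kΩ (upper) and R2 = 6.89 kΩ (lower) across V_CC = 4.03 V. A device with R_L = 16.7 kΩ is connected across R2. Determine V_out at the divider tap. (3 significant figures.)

V_out ≈ 0.243 V

First combine the lower leg with the load: R2 ‖ R_L = 4.878 kΩ.
Then V_out = V_CC · R2'/(R1 + R2') = 4.03 × 4.878/80.98 = 0.2427 V.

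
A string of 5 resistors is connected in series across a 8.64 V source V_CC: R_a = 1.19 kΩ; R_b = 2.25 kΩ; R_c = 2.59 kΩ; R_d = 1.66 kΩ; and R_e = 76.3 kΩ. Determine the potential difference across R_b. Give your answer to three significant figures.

ΣR = 1.19 + 2.25 + 2.59 + 1.66 + 76.3 = 83.99 kΩ.
By the voltage-divider rule, V = 8.64 × 2.250/83.99 = 0.2315 V.

V ≈ 0.231 V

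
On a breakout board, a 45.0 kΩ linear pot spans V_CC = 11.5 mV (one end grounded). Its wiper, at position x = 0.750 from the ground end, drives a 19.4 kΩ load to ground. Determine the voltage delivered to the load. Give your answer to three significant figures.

V_out ≈ 6.01 mV

Lower segment x·R_p = 33.75 kΩ; upper segment (1−x)·R_p = 11.25 kΩ.
Lower segment in parallel with the load: 33.75 ‖ 19.4 = 12.32 kΩ.
V_out = 11.5 × 12.32/(11.25 + 12.32) = 6.011 mV.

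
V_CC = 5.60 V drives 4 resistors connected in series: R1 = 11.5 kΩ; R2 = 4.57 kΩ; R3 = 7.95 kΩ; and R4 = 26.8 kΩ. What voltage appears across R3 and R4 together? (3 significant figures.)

ΣR = 11.5 + 4.57 + 7.95 + 26.8 = 50.82 kΩ.
R_{R3..R4} = 7.95 + 26.8 = 34.75 kΩ.
Voltage divider: V = V_CC · (34.75 / 50.82) = 5.60 × 0.6838 = 3.829 V.

V ≈ 3.83 V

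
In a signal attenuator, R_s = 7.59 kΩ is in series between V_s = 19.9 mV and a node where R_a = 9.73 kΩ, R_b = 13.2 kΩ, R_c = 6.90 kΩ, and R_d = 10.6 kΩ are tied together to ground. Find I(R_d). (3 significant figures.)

Equivalent of the parallel group: R_p = 2.393 kΩ.
Node voltage V_A = V_s · R_p/(R_s + R_p) = 19.9 × 0.2397 = 4.771 mV.
Branch current I = V_A/R_d = 4.771/10.6 = 0.4501 µA.
(Check via current divider: I_total = 1.993 µA; share G_k/ΣG = 0.2258 → same result.)

I ≈ 0.450 µA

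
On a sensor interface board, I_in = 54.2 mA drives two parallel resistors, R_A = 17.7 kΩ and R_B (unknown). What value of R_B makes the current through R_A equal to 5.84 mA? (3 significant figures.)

In a two-way split, I_A/I_in = R_B/(R_A + R_B).
5.84/54.2 = R_B/(R_A + R_B) → R_B = R_A · (0.1077)/(1 − 0.1077) = 17.7 × 0.1208 = 2.137 kΩ.

R_B ≈ 2.14 kΩ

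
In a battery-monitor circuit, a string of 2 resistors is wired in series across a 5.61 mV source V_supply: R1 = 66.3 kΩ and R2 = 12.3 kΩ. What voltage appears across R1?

Total series resistance ΣR = 66.3 + 12.3 = 78.60 kΩ.
V = V_supply · R/ΣR = 5.61 × 0.8435 = 4.732 mV.

V ≈ 4.73 mV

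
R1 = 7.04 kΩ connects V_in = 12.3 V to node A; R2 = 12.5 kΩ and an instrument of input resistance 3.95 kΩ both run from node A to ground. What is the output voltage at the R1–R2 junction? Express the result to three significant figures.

First combine the lower leg with the load: R2 ‖ R_L = 3.002 kΩ.
Voltage divider with the loaded lower leg: V_out = 12.3 × 3.002/(7.04 + 3.002) = 12.3 × 0.2989 = 3.677 V.

V_out ≈ 3.68 V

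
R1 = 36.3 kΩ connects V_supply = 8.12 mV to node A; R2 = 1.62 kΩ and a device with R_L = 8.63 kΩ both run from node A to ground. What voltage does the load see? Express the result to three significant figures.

The load sits in parallel with R2, giving an effective lower resistance R2' = R2·R_L/(R2+R_L) = 1.364 kΩ.
Voltage divider with the loaded lower leg: V_out = 8.12 × 1.364/(36.3 + 1.364) = 8.12 × 0.03621 = 0.2941 mV.
(Unloaded it would be 0.347 mV; the load pulls it down.)

V_out ≈ 0.294 mV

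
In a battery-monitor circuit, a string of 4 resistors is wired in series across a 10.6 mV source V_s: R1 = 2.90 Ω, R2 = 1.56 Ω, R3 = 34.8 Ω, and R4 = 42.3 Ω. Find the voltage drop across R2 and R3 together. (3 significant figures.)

Total series resistance ΣR = 2.90 + 1.56 + 34.8 + 42.3 = 81.56 Ω.
R_{R2..R3} = 1.56 + 34.8 = 36.36 Ω.
Voltage divider: V = V_s · (36.36 / 81.56) = 10.6 × 0.4458 = 4.726 mV.

V ≈ 4.73 mV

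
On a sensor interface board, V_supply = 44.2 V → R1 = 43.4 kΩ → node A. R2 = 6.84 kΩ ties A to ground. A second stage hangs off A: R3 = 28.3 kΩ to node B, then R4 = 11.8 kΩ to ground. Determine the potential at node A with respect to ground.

V_A ≈ 5.24 V

Looking into the second stage from A: R3 + R4 = 40.10 kΩ appears in parallel with R2.
Effective lower resistance at A: R2 ‖ 40.10 = 5.843 kΩ.
V_A = 44.2 × 5.843/(43.4 + 5.843) = 5.245 V.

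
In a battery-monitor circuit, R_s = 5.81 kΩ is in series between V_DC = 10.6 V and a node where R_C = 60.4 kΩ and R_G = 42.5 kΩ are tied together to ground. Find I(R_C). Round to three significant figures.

Equivalent of the parallel group: R_p = 24.95 kΩ.
Node voltage V_A = V_DC · R_p/(R_s + R_p) = 10.6 × 0.8111 = 8.598 V.
Branch current I = V_A/R_C = 8.598/60.4 = 0.1423 mA.

I ≈ 0.142 mA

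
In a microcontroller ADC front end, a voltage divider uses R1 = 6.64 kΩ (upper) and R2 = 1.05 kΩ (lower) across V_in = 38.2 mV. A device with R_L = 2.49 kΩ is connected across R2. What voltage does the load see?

V_out ≈ 3.82 mV

R2 ‖ R_L = (1.05 × 2.49)/(1.05 + 2.49) = 0.7386 kΩ.
Then V_out = V_in · R2'/(R1 + R2') = 38.2 × 0.7386/7.379 = 3.824 mV.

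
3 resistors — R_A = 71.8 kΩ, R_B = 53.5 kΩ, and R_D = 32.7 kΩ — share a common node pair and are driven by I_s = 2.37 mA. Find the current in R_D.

ΣG = 1/71.8 + 1/53.5 + 1/32.7 = 0.06320.
R_D takes the fraction G_k/ΣG = 0.03058/0.06320 = 0.4839, so I = 2.37 × 0.4839 = 1.147 mA.

I ≈ 1.15 mA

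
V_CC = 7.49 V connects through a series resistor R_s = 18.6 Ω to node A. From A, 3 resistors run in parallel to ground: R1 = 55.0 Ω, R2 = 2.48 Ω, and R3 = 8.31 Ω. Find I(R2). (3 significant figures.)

Parallel bank: R_p = 1/(1/55.0 + 1/2.48 + 1/8.31) = 1.846 Ω.
Node voltage V_A = V_CC · R_p/(R_s + R_p) = 7.49 × 0.09028 = 0.6762 V.
I(R2) = V_A / R2 = 0.6762/2.48 = 0.2727 A.
(Equivalently: I_total = 0.3663 A, then current-divider fraction G_k/ΣG = 0.7443.)

I ≈ 0.273 A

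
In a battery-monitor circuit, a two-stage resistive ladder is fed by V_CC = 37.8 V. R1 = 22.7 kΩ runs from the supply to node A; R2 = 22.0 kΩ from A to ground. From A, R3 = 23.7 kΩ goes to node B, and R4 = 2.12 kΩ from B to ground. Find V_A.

V_A ≈ 13.0 V

The second stage (R3 + R4 = 25.82 kΩ) loads node A in parallel with R2.
R2 ‖ (R3+R4) = 11.88 kΩ.
So V_A = 37.8 × 0.3435 = 12.99 V.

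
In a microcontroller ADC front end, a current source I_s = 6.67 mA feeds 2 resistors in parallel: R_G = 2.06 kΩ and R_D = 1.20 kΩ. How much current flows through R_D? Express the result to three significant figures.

I ≈ 4.21 mA

Two-branch current divider: I_k = I_s · R_other/(R_1 + R_2).
So I = 6.67 × 2.06/3.260 = 4.215 mA.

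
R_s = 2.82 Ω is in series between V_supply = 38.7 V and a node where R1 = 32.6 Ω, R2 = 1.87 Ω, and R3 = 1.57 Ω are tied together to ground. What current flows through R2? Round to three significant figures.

I ≈ 4.71 A

Equivalent of the parallel group: R_p = 0.8317 Ω.
Node voltage V_A = V_supply · R_p/(R_s + R_p) = 38.7 × 0.2278 = 8.814 V.
I(R2) = V_A / R2 = 8.814/1.87 = 4.713 A.
(Check via current divider: I_total = 10.60 A; share G_k/ΣG = 0.4448 → same result.)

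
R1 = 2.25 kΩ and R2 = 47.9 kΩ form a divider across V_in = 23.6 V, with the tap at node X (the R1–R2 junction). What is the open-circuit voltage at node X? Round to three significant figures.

Open-circuit (no load on X): V_th = V_in · R2/(R1 + R2) = 23.6 × 47.9/(2.250 + 47.9) = 22.54 V.

V_th ≈ 22.5 V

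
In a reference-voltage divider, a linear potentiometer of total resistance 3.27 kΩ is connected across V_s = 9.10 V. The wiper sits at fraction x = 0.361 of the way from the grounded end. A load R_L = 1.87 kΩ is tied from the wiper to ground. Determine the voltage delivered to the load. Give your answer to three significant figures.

V_out ≈ 2.34 V

Split the track: R_lower = x·R_p = 1.180 kΩ, R_upper = (1−x)·R_p = 2.090 kΩ.
(x·R_p) ‖ R_L = 0.7237 kΩ.
Then V_out = V_s · 0.7237/(2.090 + 0.7237) = 2.341 V.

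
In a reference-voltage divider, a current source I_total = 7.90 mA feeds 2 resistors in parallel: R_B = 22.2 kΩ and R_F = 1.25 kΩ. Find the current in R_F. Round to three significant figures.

I ≈ 7.48 mA

For two parallel branches, I_k = I_total · (other R)/(sum of R).
I(R_F) = 7.90 × 22.2/(22.2 + 1.25) = 7.90 × 0.9467 = 7.479 mA.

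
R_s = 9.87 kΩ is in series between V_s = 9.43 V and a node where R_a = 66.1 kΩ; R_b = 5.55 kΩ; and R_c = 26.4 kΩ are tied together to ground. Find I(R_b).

Combine the parallel branches: R_p = (1/66.1 + 1/5.55 + 1/26.4)⁻¹ = 4.288 kΩ.
V_A by voltage divider: V_A = 9.43 × 4.288/(9.87 + 4.288) = 2.856 V.
I(R_b) = V_A / R_b = 2.856/5.55 = 0.5146 mA.

I ≈ 0.515 mA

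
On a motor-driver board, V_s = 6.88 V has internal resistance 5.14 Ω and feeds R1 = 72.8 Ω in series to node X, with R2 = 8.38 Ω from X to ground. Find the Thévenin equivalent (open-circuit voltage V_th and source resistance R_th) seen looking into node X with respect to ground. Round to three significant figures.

V_th ≈ 0.668 V, R_th ≈ 7.57 Ω

R1' = 5.14 + 72.8 = 77.94 Ω (source resistance + R1).
Open-circuit (no load on X): V_th = V_s · R2/(R1' + R2) = 6.88 × 8.38/(77.94 + 8.38) = 0.6679 V.
With V_s suppressed (replaced by a short), R_th = R1' ‖ R2 = (77.94 × 8.38)/(77.94 + 8.38) = 7.566 Ω.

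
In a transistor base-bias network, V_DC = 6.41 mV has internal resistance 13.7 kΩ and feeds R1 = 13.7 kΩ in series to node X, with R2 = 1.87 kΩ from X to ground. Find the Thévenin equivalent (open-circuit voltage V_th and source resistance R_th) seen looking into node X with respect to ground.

R1' = 13.7 + 13.7 = 27.40 kΩ (source resistance + R1).
With X open, the divider is unloaded: V_th = 6.41 × 1.87/29.27 = 0.4095 mV.
With V_DC suppressed (replaced by a short), R_th = R1' ‖ R2 = (27.40 × 1.87)/(27.40 + 1.87) = 1.751 kΩ.

V_th ≈ 0.410 mV, R_th ≈ 1.75 kΩ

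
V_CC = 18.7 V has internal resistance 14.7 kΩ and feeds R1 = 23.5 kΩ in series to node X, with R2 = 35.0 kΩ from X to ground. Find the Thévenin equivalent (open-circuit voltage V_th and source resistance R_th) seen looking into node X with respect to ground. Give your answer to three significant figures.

R1' = 14.7 + 23.5 = 38.20 kΩ (source resistance + R1).
V_th is the unloaded tap voltage: V_CC · R2/(R1'+R2) = 18.7 × 0.4781 = 8.941 V.
Zeroing V_CC shorts the top of R1' to ground, so R_th = R1' ‖ R2 = 18.27 kΩ.

V_th ≈ 8.94 V, R_th ≈ 18.3 kΩ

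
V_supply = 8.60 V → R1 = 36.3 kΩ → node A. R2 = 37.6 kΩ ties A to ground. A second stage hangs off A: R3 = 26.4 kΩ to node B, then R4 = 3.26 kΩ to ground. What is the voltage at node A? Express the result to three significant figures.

V_A ≈ 2.70 V

Looking into the second stage from A: R3 + R4 = 29.66 kΩ appears in parallel with R2.
Effective lower resistance at A: R2 ‖ 29.66 = 16.58 kΩ.
First divider: V_A = V_supply · 16.58/(36.3 + 16.58) = 2.697 V.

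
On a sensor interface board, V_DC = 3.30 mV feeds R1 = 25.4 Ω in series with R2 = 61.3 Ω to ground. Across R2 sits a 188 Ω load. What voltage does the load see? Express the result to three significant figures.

V_out ≈ 2.13 mV

The load sits in parallel with R2, giving an effective lower resistance R2' = R2·R_L/(R2+R_L) = 46.23 Ω.
Voltage divider with the loaded lower leg: V_out = 3.30 × 46.23/(25.4 + 46.23) = 3.30 × 0.6454 = 2.130 mV.
(Unloaded it would be 2.33 mV; the load pulls it down.)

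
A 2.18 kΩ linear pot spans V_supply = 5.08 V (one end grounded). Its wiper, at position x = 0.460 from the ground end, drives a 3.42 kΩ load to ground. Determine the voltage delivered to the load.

Lower segment x·R_p = 1.003 kΩ; upper segment (1−x)·R_p = 1.177 kΩ.
Lower segment in parallel with the load: 1.003 ‖ 3.42 = 0.7754 kΩ.
V_out = 5.08 × 0.7754/(1.177 + 0.7754) = 2.017 V.

V_out ≈ 2.02 V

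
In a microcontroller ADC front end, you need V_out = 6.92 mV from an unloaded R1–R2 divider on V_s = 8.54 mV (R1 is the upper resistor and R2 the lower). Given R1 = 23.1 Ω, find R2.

The divider ratio is R2/(R1+R2) = 6.92/8.54 = 0.8103.
R2 = R1 · 0.8103/(1 − 0.8103) = 98.67 Ω.

R2 ≈ 98.7 Ω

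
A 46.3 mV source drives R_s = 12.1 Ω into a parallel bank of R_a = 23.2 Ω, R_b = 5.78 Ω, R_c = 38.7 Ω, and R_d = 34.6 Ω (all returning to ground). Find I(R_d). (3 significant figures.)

I ≈ 0.313 mA

Parallel bank: R_p = 1/(1/23.2 + 1/5.78 + 1/38.7 + 1/34.6) = 3.692 Ω.
V_A by voltage divider: V_A = 46.3 × 3.692/(12.1 + 3.692) = 10.82 mV.
I(R_d) = V_A / R_d = 10.82/34.6 = 0.3128 mA.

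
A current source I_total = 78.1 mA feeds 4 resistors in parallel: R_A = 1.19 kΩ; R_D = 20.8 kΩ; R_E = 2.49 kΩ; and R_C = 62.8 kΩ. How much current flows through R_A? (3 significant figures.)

Conductances: ΣG = 1/1.19 + 1/20.8 + 1/2.49 + 1/62.8 = 1.306 (1/kΩ).
By the current-divider rule, I = I_total · G_k/ΣG = 78.1 × 0.6435 = 50.26 mA.

I ≈ 50.3 mA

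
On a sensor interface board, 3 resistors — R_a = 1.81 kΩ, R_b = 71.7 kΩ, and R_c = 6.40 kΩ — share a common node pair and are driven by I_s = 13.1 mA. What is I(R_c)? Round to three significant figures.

Conductances: ΣG = 1/1.81 + 1/71.7 + 1/6.40 = 0.7227 (1/kΩ).
R_c takes the fraction G_k/ΣG = 0.1562/0.7227 = 0.2162, so I = 13.1 × 0.2162 = 2.832 mA.

I ≈ 2.83 mA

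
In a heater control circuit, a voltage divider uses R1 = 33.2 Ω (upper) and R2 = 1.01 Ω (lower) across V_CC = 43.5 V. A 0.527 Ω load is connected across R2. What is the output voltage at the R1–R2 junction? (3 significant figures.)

V_out ≈ 0.449 V

First combine the lower leg with the load: R2 ‖ R_L = 0.3463 Ω.
Then V_out = V_CC · R2'/(R1 + R2') = 43.5 × 0.3463/33.55 = 0.4491 V.
(Unloaded it would be 1.28 V; the load pulls it down.)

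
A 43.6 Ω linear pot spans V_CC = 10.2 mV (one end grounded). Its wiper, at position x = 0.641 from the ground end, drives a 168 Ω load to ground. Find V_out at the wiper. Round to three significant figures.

V_out ≈ 6.17 mV

Split the track: R_lower = x·R_p = 27.95 Ω, R_upper = (1−x)·R_p = 15.65 Ω.
R_L loads the lower segment: effective lower R = 23.96 Ω.
Then V_out = V_CC · 23.96/(15.65 + 23.96) = 6.170 mV.
(Unloaded: V_out = x·V_CC = 6.54 mV.)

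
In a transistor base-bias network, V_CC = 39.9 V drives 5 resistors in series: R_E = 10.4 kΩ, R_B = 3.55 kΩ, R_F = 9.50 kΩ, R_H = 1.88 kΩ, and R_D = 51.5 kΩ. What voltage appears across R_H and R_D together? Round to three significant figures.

ΣR = 10.4 + 3.55 + 9.50 + 1.88 + 51.5 = 76.83 kΩ.
R_{R_H..R_D} = 1.88 + 51.5 = 53.38 kΩ.
Voltage divider: V = V_CC · (53.38 / 76.83) = 39.9 × 0.6948 = 27.72 V.

V ≈ 27.7 V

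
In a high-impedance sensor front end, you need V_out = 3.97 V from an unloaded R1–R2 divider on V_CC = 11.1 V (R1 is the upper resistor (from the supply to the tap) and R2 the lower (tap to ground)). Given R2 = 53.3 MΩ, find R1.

The divider ratio is R2/(R1+R2) = 3.97/11.1 = 0.3577.
Rearranging, R1 = R2·(1−k)/k = 53.3 × 1.796 = 95.73 MΩ.

R1 ≈ 95.7 MΩ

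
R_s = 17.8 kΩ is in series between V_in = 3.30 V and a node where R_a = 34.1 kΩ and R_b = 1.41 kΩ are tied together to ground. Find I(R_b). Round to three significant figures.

Equivalent of the parallel group: R_p = 1.354 kΩ.
Node voltage V_A = V_in · R_p/(R_s + R_p) = 3.30 × 0.07069 = 0.2333 V.
I(R_b) = V_A / R_b = 0.2333/1.41 = 0.1654 mA.

I ≈ 0.165 mA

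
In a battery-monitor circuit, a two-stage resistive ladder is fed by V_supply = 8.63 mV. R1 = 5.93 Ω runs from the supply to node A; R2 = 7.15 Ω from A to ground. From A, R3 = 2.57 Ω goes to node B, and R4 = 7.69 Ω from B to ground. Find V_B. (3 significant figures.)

The second stage (R3 + R4 = 10.26 Ω) loads node A in parallel with R2.
R2 ‖ (R3+R4) = 4.214 Ω.
V_A = 8.63 × 4.214/(5.93 + 4.214) = 3.585 mV.
Then the unloaded second divider: V_B = V_A × R4/(R3+R4) = 3.585 × 0.7495 = 2.687 mV.

V_B ≈ 2.69 mV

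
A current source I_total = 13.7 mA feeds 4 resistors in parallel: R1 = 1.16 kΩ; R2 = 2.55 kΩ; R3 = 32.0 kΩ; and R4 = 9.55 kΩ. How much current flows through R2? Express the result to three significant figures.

I ≈ 3.86 mA

Conductances: ΣG = 1/1.16 + 1/2.55 + 1/32.0 + 1/9.55 = 1.390 (1/kΩ).
By the current-divider rule, I = I_total · G_k/ΣG = 13.7 × 0.2821 = 3.865 mA.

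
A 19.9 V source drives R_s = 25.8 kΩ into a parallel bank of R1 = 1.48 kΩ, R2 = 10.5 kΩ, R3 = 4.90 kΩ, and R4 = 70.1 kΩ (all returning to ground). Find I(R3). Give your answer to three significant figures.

Parallel bank: R_p = 1/(1/1.48 + 1/10.5 + 1/4.90 + 1/70.1) = 1.011 kΩ.
V_A by voltage divider: V_A = 19.9 × 1.011/(25.8 + 1.011) = 0.7503 V.
I(R3) = V_A / R3 = 0.7503/4.90 = 0.1531 mA.
(Equivalently: I_total = 0.7422 mA, then current-divider fraction G_k/ΣG = 0.2063.)

I ≈ 0.153 mA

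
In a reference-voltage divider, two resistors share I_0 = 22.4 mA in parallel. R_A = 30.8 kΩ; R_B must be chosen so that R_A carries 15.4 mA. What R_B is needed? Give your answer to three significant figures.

R_B ≈ 67.8 kΩ

In a two-way split, I_A/I_0 = R_B/(R_A + R_B).
With f = 0.6875, R_B = R_A · f/(1−f) = 30.8 × 2.200 = 67.76 kΩ.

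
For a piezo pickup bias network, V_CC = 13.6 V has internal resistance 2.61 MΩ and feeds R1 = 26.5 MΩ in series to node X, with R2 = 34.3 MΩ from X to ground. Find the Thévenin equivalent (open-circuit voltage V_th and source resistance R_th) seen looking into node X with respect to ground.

R1' = 2.61 + 26.5 = 29.11 MΩ (source resistance + R1).
With X open, the divider is unloaded: V_th = 13.6 × 34.3/63.41 = 7.357 V.
Looking into X with the source shorted: R_th = R1'·R2/(R1'+R2) = 29.11 × 34.3/63.41 = 15.75 MΩ.

V_th ≈ 7.36 V, R_th ≈ 15.7 MΩ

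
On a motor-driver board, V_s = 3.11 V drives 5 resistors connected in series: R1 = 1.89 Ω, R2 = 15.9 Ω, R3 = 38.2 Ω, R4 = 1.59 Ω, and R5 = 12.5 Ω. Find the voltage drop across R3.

Series total: ΣR = 1.89 + 15.9 + 38.2 + 1.59 + 12.5 = 70.08 Ω.
V = V_s · R/ΣR = 3.11 × 0.5451 = 1.695 V.

V ≈ 1.70 V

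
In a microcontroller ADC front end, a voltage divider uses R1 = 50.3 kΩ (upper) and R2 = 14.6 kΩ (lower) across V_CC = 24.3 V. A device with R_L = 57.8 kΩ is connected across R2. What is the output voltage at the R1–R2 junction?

V_out ≈ 4.57 V

R2 ‖ R_L = (14.6 × 57.8)/(14.6 + 57.8) = 11.66 kΩ.
Voltage divider with the loaded lower leg: V_out = 24.3 × 11.66/(50.3 + 11.66) = 24.3 × 0.1881 = 4.572 V.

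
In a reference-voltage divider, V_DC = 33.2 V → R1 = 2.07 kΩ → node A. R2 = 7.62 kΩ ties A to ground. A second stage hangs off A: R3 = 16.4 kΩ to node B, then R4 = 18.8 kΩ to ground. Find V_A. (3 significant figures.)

V_A ≈ 25.0 V

Node A sees R2 in parallel with the series input of stage 2, R3 + R4 = 35.20 kΩ.
R2 ‖ (R3+R4) = 6.264 kΩ.
V_A = 33.2 × 6.264/(2.07 + 6.264) = 24.95 V.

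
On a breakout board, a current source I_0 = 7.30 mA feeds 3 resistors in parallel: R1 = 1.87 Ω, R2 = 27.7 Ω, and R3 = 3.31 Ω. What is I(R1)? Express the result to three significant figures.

I ≈ 4.47 mA

ΣG = 1/1.87 + 1/27.7 + 1/3.31 = 0.8730.
By the current-divider rule, I = I_0 · G_k/ΣG = 7.30 × 0.6126 = 4.472 mA.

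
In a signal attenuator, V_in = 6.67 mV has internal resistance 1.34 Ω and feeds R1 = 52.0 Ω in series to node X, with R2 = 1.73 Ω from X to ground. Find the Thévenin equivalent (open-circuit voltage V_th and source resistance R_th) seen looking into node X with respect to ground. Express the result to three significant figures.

R1' = 1.34 + 52.0 = 53.34 Ω (source resistance + R1).
Open-circuit (no load on X): V_th = V_in · R2/(R1' + R2) = 6.67 × 1.73/(53.34 + 1.73) = 0.2095 mV.
With V_in suppressed (replaced by a short), R_th = R1' ‖ R2 = (53.34 × 1.73)/(53.34 + 1.73) = 1.676 Ω.

V_th ≈ 0.210 mV, R_th ≈ 1.68 Ω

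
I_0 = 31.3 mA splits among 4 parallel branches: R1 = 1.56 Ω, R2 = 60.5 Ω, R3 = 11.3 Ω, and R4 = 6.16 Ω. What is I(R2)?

I ≈ 0.570 mA

Total conductance ΣG = 1/1.56 + 1/60.5 + 1/11.3 + 1/6.16 = 0.9084 (units of 1/Ω).
By the current-divider rule, I = I_0 · G_k/ΣG = 31.3 × 0.01820 = 0.5695 mA.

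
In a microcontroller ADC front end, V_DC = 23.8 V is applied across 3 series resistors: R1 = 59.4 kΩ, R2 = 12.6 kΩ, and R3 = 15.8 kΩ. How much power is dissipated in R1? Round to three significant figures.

ΣR = 87.80 kΩ → I = 23.8/87.80 = 0.2711 mA.
P = I²R = 0.07348 × 59.4 = 4.365 mW.

P ≈ 4.36 mW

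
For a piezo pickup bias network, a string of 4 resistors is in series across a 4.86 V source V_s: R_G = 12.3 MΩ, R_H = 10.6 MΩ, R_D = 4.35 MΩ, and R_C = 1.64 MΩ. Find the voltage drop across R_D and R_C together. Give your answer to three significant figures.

V ≈ 1.01 V

Total series resistance ΣR = 12.3 + 10.6 + 4.35 + 1.64 = 28.89 MΩ.
R_{R_D..R_C} = 4.35 + 1.64 = 5.990 MΩ.
V = V_s · R/ΣR = 4.86 × 0.2073 = 1.008 V.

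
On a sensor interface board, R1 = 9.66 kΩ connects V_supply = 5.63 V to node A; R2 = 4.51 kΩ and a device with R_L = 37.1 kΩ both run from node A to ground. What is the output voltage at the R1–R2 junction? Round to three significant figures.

V_out ≈ 1.65 V

The load sits in parallel with R2, giving an effective lower resistance R2' = R2·R_L/(R2+R_L) = 4.021 kΩ.
Voltage divider with the loaded lower leg: V_out = 5.63 × 4.021/(9.66 + 4.021) = 5.63 × 0.2939 = 1.655 V.
(Unloaded it would be 1.79 V; the load pulls it down.)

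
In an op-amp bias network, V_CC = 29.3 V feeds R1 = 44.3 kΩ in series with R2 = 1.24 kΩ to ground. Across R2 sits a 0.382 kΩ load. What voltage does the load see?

V_out ≈ 0.192 V

R2 ‖ R_L = (1.24 × 0.382)/(1.24 + 0.382) = 0.2920 kΩ.
Voltage divider with the loaded lower leg: V_out = 29.3 × 0.2920/(44.3 + 0.2920) = 29.3 × 0.006549 = 0.1919 V.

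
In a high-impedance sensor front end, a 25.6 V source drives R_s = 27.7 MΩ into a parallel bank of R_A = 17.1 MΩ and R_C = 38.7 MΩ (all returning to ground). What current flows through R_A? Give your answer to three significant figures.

Equivalent of the parallel group: R_p = 11.86 MΩ.
V_A by voltage divider: V_A = 25.6 × 11.86/(27.7 + 11.86) = 7.675 V.
Branch current I = V_A/R_A = 7.675/17.1 = 0.4488 µA.

I ≈ 0.449 µA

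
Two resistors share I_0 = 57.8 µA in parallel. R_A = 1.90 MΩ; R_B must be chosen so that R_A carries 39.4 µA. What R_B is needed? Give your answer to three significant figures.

Two-branch current divider: I_A = I_0 · R_B/(R_A + R_B).
39.4/57.8 = R_B/(R_A + R_B) → R_B = R_A · (0.6817)/(1 − 0.6817) = 1.90 × 2.141 = 4.068 MΩ.

R_B ≈ 4.07 MΩ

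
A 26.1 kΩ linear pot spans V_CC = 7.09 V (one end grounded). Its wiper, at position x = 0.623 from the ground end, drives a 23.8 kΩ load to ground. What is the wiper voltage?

V_out ≈ 3.51 V

The pot divides into 9.840 kΩ above the wiper and 16.26 kΩ below.
(x·R_p) ‖ R_L = 9.660 kΩ.
V_out = 7.09 × 9.660/(9.840 + 9.660) = 3.512 V.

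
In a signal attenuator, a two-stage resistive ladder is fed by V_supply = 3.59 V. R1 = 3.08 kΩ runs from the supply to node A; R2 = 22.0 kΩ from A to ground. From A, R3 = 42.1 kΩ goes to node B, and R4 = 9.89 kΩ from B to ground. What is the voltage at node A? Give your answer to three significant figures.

Node A sees R2 in parallel with the series input of stage 2, R3 + R4 = 51.99 kΩ.
R2 ‖ (R3+R4) = 15.46 kΩ.
V_A = 3.59 × 15.46/(3.08 + 15.46) = 2.994 V.

V_A ≈ 2.99 V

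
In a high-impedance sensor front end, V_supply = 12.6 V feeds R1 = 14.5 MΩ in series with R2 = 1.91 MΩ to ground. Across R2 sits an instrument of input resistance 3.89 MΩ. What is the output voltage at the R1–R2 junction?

First combine the lower leg with the load: R2 ‖ R_L = 1.281 MΩ.
Then V_out = V_supply · R2'/(R1 + R2') = 12.6 × 1.281/15.78 = 1.023 V.

V_out ≈ 1.02 V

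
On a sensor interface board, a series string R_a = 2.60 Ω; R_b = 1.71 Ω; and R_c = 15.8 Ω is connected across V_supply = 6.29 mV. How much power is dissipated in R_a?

P ≈ 0.254 µW

ΣR = 20.11 Ω → I = 6.29/20.11 = 0.3128 mA.
P = I²R = 0.09783 × 2.60 = 0.2544 µW.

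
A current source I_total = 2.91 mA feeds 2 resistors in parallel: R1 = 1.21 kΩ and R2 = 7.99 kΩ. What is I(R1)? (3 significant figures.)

Two-branch current divider: I_k = I_total · R_other/(R_1 + R_2).
I(R1) = 2.91 × 7.99/(1.21 + 7.99) = 2.91 × 0.8685 = 2.527 mA.

I ≈ 2.53 mA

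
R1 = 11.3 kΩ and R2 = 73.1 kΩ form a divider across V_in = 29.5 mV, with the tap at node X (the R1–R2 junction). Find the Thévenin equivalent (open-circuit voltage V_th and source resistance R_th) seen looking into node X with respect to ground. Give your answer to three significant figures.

Open-circuit (no load on X): V_th = V_in · R2/(R1 + R2) = 29.5 × 73.1/(11.30 + 73.1) = 25.55 mV.
With V_in suppressed (replaced by a short), R_th = R1 ‖ R2 = (11.30 × 73.1)/(11.30 + 73.1) = 9.787 kΩ.

V_th ≈ 25.6 mV, R_th ≈ 9.79 kΩ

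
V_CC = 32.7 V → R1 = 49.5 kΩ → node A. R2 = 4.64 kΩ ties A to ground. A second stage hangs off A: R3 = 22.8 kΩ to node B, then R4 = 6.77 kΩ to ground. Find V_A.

The second stage (R3 + R4 = 29.57 kΩ) loads node A in parallel with R2.
Effective lower resistance at A: R2 ‖ 29.57 = 4.011 kΩ.
First divider: V_A = V_CC · 4.011/(49.5 + 4.011) = 2.451 V.

V_A ≈ 2.45 V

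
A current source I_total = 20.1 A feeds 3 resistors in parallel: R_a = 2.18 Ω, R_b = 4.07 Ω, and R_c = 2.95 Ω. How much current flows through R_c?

I ≈ 6.53 A

Conductances: ΣG = 1/2.18 + 1/4.07 + 1/2.95 = 1.043 (1/Ω).
R_c takes the fraction G_k/ΣG = 0.3390/1.043 = 0.3249, so I = 20.1 × 0.3249 = 6.530 A.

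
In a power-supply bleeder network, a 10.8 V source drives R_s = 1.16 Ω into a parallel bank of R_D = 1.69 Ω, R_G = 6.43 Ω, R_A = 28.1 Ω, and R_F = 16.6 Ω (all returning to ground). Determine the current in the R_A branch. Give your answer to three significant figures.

Parallel bank: R_p = 1/(1/1.69 + 1/6.43 + 1/28.1 + 1/16.6) = 1.186 Ω.
Node voltage V_A = V_DC · R_p/(R_s + R_p) = 10.8 × 0.5056 = 5.460 V.
Branch current I = V_A/R_A = 5.460/28.1 = 0.1943 A.

I ≈ 0.194 A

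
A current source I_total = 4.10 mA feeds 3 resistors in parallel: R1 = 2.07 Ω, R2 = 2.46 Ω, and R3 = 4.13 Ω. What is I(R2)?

I ≈ 1.47 mA

ΣG = 1/2.07 + 1/2.46 + 1/4.13 = 1.132.
By the current-divider rule, I = I_total · G_k/ΣG = 4.10 × 0.3592 = 1.473 mA.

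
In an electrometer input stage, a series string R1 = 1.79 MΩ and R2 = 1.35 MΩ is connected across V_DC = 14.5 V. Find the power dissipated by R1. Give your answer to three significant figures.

Series current I = V_DC/ΣR = 14.5/3.140 = 4.618 µA.
P = I²R = 21.32 × 1.79 = 38.17 µW.

P ≈ 38.2 µW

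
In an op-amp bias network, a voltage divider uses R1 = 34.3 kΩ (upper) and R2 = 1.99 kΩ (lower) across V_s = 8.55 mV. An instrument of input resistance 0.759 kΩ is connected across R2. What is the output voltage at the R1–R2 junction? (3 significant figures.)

V_out ≈ 0.135 mV

The load sits in parallel with R2, giving an effective lower resistance R2' = R2·R_L/(R2+R_L) = 0.5494 kΩ.
Voltage divider with the loaded lower leg: V_out = 8.55 × 0.5494/(34.3 + 0.5494) = 8.55 × 0.01577 = 0.1348 mV.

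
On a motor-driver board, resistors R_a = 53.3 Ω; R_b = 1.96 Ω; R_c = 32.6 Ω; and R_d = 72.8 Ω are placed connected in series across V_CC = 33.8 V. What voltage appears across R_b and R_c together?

Total series resistance ΣR = 53.3 + 1.96 + 32.6 + 72.8 = 160.7 Ω.
R_{R_b..R_c} = 1.96 + 32.6 = 34.56 Ω.
Voltage divider: V = V_CC · (34.56 / 160.7) = 33.8 × 0.2151 = 7.271 V.

V ≈ 7.27 V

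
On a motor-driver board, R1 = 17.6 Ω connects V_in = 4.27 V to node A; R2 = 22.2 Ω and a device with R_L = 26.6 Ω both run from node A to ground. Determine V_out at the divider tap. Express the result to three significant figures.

V_out ≈ 1.74 V

The load sits in parallel with R2, giving an effective lower resistance R2' = R2·R_L/(R2+R_L) = 12.10 Ω.
Now apply the divider: V_out = 4.27 × 0.4074 = 1.740 V.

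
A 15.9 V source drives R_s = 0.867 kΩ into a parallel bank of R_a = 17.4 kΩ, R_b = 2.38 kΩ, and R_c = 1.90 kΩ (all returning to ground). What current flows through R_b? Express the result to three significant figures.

I ≈ 3.57 mA

Equivalent of the parallel group: R_p = 0.9961 kΩ.
Node voltage V_A = V_DC · R_p/(R_s + R_p) = 15.9 × 0.5346 = 8.501 V.
I(R_b) = V_A / R_b = 8.501/2.38 = 3.572 mA.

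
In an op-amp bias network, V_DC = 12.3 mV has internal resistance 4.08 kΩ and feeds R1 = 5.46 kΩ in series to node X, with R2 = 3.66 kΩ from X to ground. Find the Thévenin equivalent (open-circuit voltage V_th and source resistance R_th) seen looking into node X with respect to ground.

R1' = 4.08 + 5.46 = 9.540 kΩ (source resistance + R1).
Open-circuit (no load on X): V_th = V_DC · R2/(R1' + R2) = 12.3 × 3.66/(9.540 + 3.66) = 3.410 mV.
With V_DC suppressed (replaced by a short), R_th = R1' ‖ R2 = (9.540 × 3.66)/(9.540 + 3.66) = 2.645 kΩ.

V_th ≈ 3.41 mV, R_th ≈ 2.65 kΩ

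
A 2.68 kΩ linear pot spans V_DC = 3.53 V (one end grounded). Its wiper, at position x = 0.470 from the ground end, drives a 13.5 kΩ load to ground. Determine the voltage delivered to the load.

Lower segment x·R_p = 1.260 kΩ; upper segment (1−x)·R_p = 1.420 kΩ.
(x·R_p) ‖ R_L = 1.152 kΩ.
Then V_out = V_DC · 1.152/(1.420 + 1.152) = 1.581 V.

V_out ≈ 1.58 V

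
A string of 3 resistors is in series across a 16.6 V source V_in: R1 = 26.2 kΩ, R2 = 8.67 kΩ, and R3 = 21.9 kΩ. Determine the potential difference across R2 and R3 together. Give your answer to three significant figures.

V ≈ 8.94 V

Total series resistance ΣR = 26.2 + 8.67 + 21.9 = 56.77 kΩ.
R_{R2..R3} = 8.67 + 21.9 = 30.57 kΩ.
V = V_in · R/ΣR = 16.6 × 0.5385 = 8.939 V.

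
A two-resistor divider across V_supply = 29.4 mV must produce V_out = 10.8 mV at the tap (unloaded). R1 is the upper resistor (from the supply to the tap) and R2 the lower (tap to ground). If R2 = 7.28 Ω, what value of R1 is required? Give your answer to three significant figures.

R1 ≈ 12.5 Ω

The divider ratio is R2/(R1+R2) = 10.8/29.4 = 0.3673.
R1 = R2·(1/k − 1) = 7.28 × 1.722 = 12.54 Ω.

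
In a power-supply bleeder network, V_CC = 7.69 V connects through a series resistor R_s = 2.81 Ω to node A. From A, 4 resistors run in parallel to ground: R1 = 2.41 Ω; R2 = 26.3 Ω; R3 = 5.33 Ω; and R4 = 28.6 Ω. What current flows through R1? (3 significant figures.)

I ≈ 1.10 A

Equivalent of the parallel group: R_p = 1.480 Ω.
V_A = 7.69 × 1.480/4.290 = 2.653 V.
Branch current I = V_A/R1 = 2.653/2.41 = 1.101 A.
(Equivalently: I_total = 1.792 A, then current-divider fraction G_k/ΣG = 0.6142.)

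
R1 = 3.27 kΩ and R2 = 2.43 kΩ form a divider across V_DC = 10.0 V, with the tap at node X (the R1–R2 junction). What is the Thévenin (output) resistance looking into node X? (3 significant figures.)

Looking into X with the source shorted: R_th = R1·R2/(R1+R2) = 3.270 × 2.43/5.700 = 1.394 kΩ.

R_th ≈ 1.39 kΩ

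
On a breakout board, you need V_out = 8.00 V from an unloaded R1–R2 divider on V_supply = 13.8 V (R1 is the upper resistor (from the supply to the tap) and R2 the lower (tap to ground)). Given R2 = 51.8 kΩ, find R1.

The divider ratio is R2/(R1+R2) = 8.00/13.8 = 0.5797.
Rearranging, R1 = R2·(1−k)/k = 51.8 × 0.7250 = 37.55 kΩ.

R1 ≈ 37.6 kΩ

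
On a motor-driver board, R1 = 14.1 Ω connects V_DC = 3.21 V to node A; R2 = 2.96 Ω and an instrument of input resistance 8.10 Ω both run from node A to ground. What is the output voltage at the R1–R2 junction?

V_out ≈ 0.428 V

First combine the lower leg with the load: R2 ‖ R_L = 2.168 Ω.
Then V_out = V_DC · R2'/(R1 + R2') = 3.21 × 2.168/16.27 = 0.4278 V.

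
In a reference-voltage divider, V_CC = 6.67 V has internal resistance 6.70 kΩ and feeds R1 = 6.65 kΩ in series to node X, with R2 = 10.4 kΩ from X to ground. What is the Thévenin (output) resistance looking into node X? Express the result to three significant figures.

R_th ≈ 5.85 kΩ

R1' = 6.70 + 6.65 = 13.35 kΩ (source resistance + R1).
Zeroing V_CC shorts the top of R1' to ground, so R_th = R1' ‖ R2 = 5.846 kΩ.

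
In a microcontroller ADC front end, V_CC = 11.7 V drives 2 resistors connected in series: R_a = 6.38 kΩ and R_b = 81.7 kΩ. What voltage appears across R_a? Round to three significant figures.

Total series resistance ΣR = 6.38 + 81.7 = 88.08 kΩ.
V = V_CC · R/ΣR = 11.7 × 0.07243 = 0.8475 V.

V ≈ 0.847 V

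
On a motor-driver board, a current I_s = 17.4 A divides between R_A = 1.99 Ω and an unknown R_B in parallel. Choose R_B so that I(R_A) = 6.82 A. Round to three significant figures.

The fraction through R_A equals R_B/(R_A+R_B).
With f = 0.3920, R_B = R_A · f/(1−f) = 1.99 × 0.6446 = 1.283 Ω.

R_B ≈ 1.28 Ω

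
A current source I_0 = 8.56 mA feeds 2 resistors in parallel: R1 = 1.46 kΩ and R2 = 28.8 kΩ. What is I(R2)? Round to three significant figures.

For two parallel branches, I_k = I_0 · (other R)/(sum of R).
I(R2) = 8.56 × 1.46/(1.46 + 28.8) = 8.56 × 0.04825 = 0.4130 mA.

I ≈ 0.413 mA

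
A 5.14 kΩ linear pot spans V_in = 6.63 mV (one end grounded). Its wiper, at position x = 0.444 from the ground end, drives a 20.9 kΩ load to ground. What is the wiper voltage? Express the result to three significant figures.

V_out ≈ 2.78 mV

The pot divides into 2.858 kΩ above the wiper and 2.282 kΩ below.
R_L loads the lower segment: effective lower R = 2.057 kΩ.
Loaded-divider output: V_out = 6.63 × 0.4186 = 2.775 mV.
(Unloaded: V_out = x·V_in = 2.94 mV.)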